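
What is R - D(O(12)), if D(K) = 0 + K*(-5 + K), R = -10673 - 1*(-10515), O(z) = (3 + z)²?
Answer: -49658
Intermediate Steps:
R = -158 (R = -10673 + 10515 = -158)
D(K) = K*(-5 + K)
R - D(O(12)) = -158 - (3 + 12)²*(-5 + (3 + 12)²) = -158 - 15²*(-5 + 15²) = -158 - 225*(-5 + 225) = -158 - 225*220 = -158 - 1*49500 = -158 - 49500 = -49658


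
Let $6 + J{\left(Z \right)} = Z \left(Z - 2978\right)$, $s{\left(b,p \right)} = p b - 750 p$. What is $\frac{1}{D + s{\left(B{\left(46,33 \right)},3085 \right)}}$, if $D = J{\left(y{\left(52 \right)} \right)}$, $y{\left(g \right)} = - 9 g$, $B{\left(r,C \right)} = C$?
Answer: $- \frac{1}{599223} \approx -1.6688 \cdot 10^{-6}$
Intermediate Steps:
$s{\left(b,p \right)} = - 750 p + b p$ ($s{\left(b,p \right)} = b p - 750 p = - 750 p + b p$)
$J{\left(Z \right)} = -6 + Z \left(-2978 + Z\right)$ ($J{\left(Z \right)} = -6 + Z \left(Z - 2978\right) = -6 + Z \left(-2978 + Z\right)$)
$D = 1612722$ ($D = -6 + \left(\left(-9\right) 52\right)^{2} - 2978 \left(\left(-9\right) 52\right) = -6 + \left(-468\right)^{2} - -1393704 = -6 + 219024 + 1393704 = 1612722$)
$\frac{1}{D + s{\left(B{\left(46,33 \right)},3085 \right)}} = \frac{1}{1612722 + 3085 \left(-750 + 33\right)} = \frac{1}{1612722 + 3085 \left(-717\right)} = \frac{1}{1612722 - 2211945} = \frac{1}{-599223} = - \frac{1}{599223}$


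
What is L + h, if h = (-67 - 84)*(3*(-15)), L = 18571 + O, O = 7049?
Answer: 32415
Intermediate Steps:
L = 25620 (L = 18571 + 7049 = 25620)
h = 6795 (h = -151*(-45) = 6795)
L + h = 25620 + 6795 = 32415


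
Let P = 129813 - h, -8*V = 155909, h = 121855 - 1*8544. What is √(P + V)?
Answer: I*√47786/4 ≈ 54.65*I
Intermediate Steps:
h = 113311 (h = 121855 - 8544 = 113311)
V = -155909/8 (V = -⅛*155909 = -155909/8 ≈ -19489.)
P = 16502 (P = 129813 - 1*113311 = 129813 - 113311 = 16502)
√(P + V) = √(16502 - 155909/8) = √(-23893/8) = I*√47786/4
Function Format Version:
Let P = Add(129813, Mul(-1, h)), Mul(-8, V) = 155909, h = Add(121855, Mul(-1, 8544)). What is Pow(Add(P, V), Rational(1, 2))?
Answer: Mul(Rational(1, 4), I, Pow(47786, Rational(1, 2))) ≈ Mul(54.650, I)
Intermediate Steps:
h = 113311 (h = Add(121855, -8544) = 113311)
V = Rational(-155909, 8) (V = Mul(Rational(-1, 8), 155909) = Rational(-155909, 8) ≈ -19489.)
P = 16502 (P = Add(129813, Mul(-1, 113311)) = Add(129813, -113311) = 16502)
Pow(Add(P, V), Rational(1, 2)) = Pow(Add(16502, Rational(-155909, 8)), Rational(1, 2)) = Pow(Rational(-23893, 8), Rational(1, 2)) = Mul(Rational(1, 4), I, Pow(47786, Rational(1, 2)))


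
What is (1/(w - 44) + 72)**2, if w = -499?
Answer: 1528419025/294849 ≈ 5183.7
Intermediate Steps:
(1/(w - 44) + 72)**2 = (1/(-499 - 44) + 72)**2 = (1/(-543) + 72)**2 = (-1/543 + 72)**2 = (39095/543)**2 = 1528419025/294849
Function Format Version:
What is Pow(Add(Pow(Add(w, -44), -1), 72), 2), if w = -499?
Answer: Rational(1528419025, 294849) ≈ 5183.7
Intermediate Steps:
Pow(Add(Pow(Add(w, -44), -1), 72), 2) = Pow(Add(Pow(Add(-499, -44), -1), 72), 2) = Pow(Add(Pow(-543, -1), 72), 2) = Pow(Add(Rational(-1, 543), 72), 2) = Pow(Rational(39095, 543), 2) = Rational(1528419025, 294849)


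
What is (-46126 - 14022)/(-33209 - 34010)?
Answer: 60148/67219 ≈ 0.89481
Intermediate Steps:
(-46126 - 14022)/(-33209 - 34010) = -60148/(-67219) = -60148*(-1/67219) = 60148/67219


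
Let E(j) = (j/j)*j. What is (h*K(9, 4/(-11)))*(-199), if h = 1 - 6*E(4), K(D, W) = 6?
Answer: 27462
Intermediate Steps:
E(j) = j (E(j) = 1*j = j)
h = -23 (h = 1 - 6*4 = 1 - 24 = -23)
(h*K(9, 4/(-11)))*(-199) = -23*6*(-199) = -138*(-199) = 27462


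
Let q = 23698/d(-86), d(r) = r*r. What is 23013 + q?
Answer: 85113923/3698 ≈ 23016.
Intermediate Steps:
d(r) = r²
q = 11849/3698 (q = 23698/((-86)²) = 23698/7396 = 23698*(1/7396) = 11849/3698 ≈ 3.2042)
23013 + q = 23013 + 11849/3698 = 85113923/3698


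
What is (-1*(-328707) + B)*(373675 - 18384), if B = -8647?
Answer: 113714437460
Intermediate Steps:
(-1*(-328707) + B)*(373675 - 18384) = (-1*(-328707) - 8647)*(373675 - 18384) = (328707 - 8647)*355291 = 320060*355291 = 113714437460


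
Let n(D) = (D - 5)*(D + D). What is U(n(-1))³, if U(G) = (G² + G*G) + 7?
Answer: 25672375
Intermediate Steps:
n(D) = 2*D*(-5 + D) (n(D) = (-5 + D)*(2*D) = 2*D*(-5 + D))
U(G) = 7 + 2*G² (U(G) = (G² + G²) + 7 = 2*G² + 7 = 7 + 2*G²)
U(n(-1))³ = (7 + 2*(2*(-1)*(-5 - 1))²)³ = (7 + 2*(2*(-1)*(-6))²)³ = (7 + 2*12²)³ = (7 + 2*144)³ = (7 + 288)³ = 295³ = 25672375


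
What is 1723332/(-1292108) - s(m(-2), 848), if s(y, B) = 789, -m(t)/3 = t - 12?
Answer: -255299136/323027 ≈ -790.33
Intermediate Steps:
m(t) = 36 - 3*t (m(t) = -3*(t - 12) = -3*(-12 + t) = 36 - 3*t)
1723332/(-1292108) - s(m(-2), 848) = 1723332/(-1292108) - 1*789 = 1723332*(-1/1292108) - 789 = -430833/323027 - 789 = -255299136/323027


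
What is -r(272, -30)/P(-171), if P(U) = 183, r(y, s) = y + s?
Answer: -242/183 ≈ -1.3224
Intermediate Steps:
r(y, s) = s + y
-r(272, -30)/P(-171) = -(-30 + 272)/183 = -242/183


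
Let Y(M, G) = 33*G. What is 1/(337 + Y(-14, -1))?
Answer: 1/304 ≈ 0.0032895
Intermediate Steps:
1/(337 + Y(-14, -1)) = 1/(337 + 33*(-1)) = 1/(337 - 33) = 1/304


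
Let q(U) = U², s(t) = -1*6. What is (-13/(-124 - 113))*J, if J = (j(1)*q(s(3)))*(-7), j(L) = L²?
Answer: -1092/79 ≈ -13.823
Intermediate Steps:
s(t) = -6
J = -252 (J = (1²*(-6)²)*(-7) = (1*36)*(-7) = 36*(-7) = -252)
(-13/(-124 - 113))*J = -13/(-124 - 113)*(-252) = -13/(-237)*(-252) = -13*(-1/237)*(-252) = (13/237)*(-252) = -1092/79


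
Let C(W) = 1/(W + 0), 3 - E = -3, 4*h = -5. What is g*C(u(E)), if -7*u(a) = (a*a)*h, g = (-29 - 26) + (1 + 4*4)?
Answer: -266/45 ≈ -5.9111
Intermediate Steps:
h = -5/4 (h = (1/4)*(-5) = -5/4 ≈ -1.2500)
E = 6 (E = 3 - 1*(-3) = 3 + 3 = 6)
g = -38 (g = -55 + (1 + 16) = -55 + 17 = -38)
u(a) = 5*a**2/28 (u(a) = -a*a*(-5)/(7*4) = -a**2*(-5)/(7*4) = -(-5)*a**2/28 = 5*a**2/28)
C(W) = 1/W
g*C(u(E)) = -38/((5/28)*6**2) = -38/((5/28)*36) = -38/45/7 = -38*7/45 = -266/45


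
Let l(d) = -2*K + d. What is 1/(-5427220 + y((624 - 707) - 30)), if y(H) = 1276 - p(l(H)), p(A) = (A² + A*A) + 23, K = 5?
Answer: -1/5456225 ≈ -1.8328e-7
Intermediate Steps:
l(d) = -10 + d (l(d) = -2*5 + d = -10 + d)
p(A) = 23 + 2*A² (p(A) = (A² + A²) + 23 = 2*A² + 23 = 23 + 2*A²)
y(H) = 1253 - 2*(-10 + H)² (y(H) = 1276 - (23 + 2*(-10 + H)²) = 1276 + (-23 - 2*(-10 + H)²) = 1253 - 2*(-10 + H)²)
1/(-5427220 + y((624 - 707) - 30)) = 1/(-5427220 + (1253 - 2*(-10 + ((624 - 707) - 30))²)) = 1/(-5427220 + (1253 - 2*(-10 + (-83 - 30))²)) = 1/(-5427220 + (1253 - 2*(-10 - 113)²)) = 1/(-5427220 + (1253 - 2*(-123)²)) = 1/(-5427220 + (1253 - 2*15129)) = 1/(-5427220 + (1253 - 30258)) = 1/(-5427220 - 29005) = 1/(-5456225) = -1/5456225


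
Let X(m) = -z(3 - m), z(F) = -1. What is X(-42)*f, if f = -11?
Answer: -11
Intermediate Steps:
X(m) = 1 (X(m) = -1*(-1) = 1)
X(-42)*f = 1*(-11) = -11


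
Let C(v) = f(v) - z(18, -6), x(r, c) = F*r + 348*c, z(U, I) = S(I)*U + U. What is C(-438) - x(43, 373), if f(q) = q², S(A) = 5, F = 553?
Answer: 38153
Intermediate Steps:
z(U, I) = 6*U (z(U, I) = 5*U + U = 6*U)
x(r, c) = 348*c + 553*r (x(r, c) = 553*r + 348*c = 348*c + 553*r)
C(v) = -108 + v² (C(v) = v² - 6*18 = v² - 1*108 = v² - 108 = -108 + v²)
C(-438) - x(43, 373) = (-108 + (-438)²) - (348*373 + 553*43) = (-108 + 191844) - (129804 + 23779) = 191736 - 1*153583 = 191736 - 153583 = 38153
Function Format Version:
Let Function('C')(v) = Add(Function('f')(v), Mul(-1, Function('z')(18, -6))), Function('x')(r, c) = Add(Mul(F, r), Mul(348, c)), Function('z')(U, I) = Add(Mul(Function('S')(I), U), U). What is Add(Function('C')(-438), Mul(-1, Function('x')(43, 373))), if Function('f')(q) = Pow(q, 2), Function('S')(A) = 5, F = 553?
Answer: 38153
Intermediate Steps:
Function('z')(U, I) = Mul(6, U) (Function('z')(U, I) = Add(Mul(5, U), U) = Mul(6, U))
Function('x')(r, c) = Add(Mul(348, c), Mul(553, r)) (Function('x')(r, c) = Add(Mul(553, r), Mul(348, c)) = Add(Mul(348, c), Mul(553, r)))
Function('C')(v) = Add(-108, Pow(v, 2)) (Function('C')(v) = Add(Pow(v, 2), Mul(-1, Mul(6, 18))) = Add(Pow(v, 2), Mul(-1, 108)) = Add(Pow(v, 2), -108) = Add(-108, Pow(v, 2)))
Add(Function('C')(-438), Mul(-1, Function('x')(43, 373))) = Add(Add(-108, Pow(-438, 2)), Mul(-1, Add(Mul(348, 373), Mul(553, 43)))) = Add(Add(-108, 191844), Mul(-1, Add(129804, 23779))) = Add(191736, Mul(-1, 153583)) = Add(191736, -153583) = 38153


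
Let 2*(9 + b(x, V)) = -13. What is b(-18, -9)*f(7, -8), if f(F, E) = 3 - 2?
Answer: -31/2 ≈ -15.500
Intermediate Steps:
b(x, V) = -31/2 (b(x, V) = -9 + (1/2)*(-13) = -9 - 13/2 = -31/2)
f(F, E) = 1
b(-18, -9)*f(7, -8) = -31/2*1 = -31/2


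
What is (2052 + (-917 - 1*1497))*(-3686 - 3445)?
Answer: 2581422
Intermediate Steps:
(2052 + (-917 - 1*1497))*(-3686 - 3445) = (2052 + (-917 - 1497))*(-7131) = (2052 - 2414)*(-7131) = -362*(-7131) = 2581422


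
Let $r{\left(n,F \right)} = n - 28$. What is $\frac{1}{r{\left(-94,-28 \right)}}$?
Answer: $- \frac{1}{122} \approx -0.0081967$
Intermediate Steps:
$r{\left(n,F \right)} = -28 + n$
$\frac{1}{r{\left(-94,-28 \right)}} = \frac{1}{-28 - 94} = \frac{1}{-122} = - \frac{1}{122}$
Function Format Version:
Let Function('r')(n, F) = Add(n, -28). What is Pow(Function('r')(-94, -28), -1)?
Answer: Rational(-1, 122) ≈ -0.0081967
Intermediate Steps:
Function('r')(n, F) = Add(-28, n)
Pow(Function('r')(-94, -28), -1) = Pow(Add(-28, -94), -1) = Pow(-122, -1) = Rational(-1, 122)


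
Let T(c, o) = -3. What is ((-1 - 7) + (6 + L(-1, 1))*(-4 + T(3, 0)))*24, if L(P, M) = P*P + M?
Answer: -1536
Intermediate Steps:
L(P, M) = M + P**2 (L(P, M) = P**2 + M = M + P**2)
((-1 - 7) + (6 + L(-1, 1))*(-4 + T(3, 0)))*24 = ((-1 - 7) + (6 + (1 + (-1)**2))*(-4 - 3))*24 = (-8 + (6 + (1 + 1))*(-7))*24 = (-8 + (6 + 2)*(-7))*24 = (-8 + 8*(-7))*24 = (-8 - 56)*24 = -64*24 = -1536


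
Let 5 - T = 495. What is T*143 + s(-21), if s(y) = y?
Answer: -70091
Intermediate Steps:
T = -490 (T = 5 - 1*495 = 5 - 495 = -490)
T*143 + s(-21) = -490*143 - 21 = -70070 - 21 = -70091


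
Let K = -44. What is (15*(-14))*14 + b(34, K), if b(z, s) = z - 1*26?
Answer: -2932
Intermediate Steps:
b(z, s) = -26 + z (b(z, s) = z - 26 = -26 + z)
(15*(-14))*14 + b(34, K) = (15*(-14))*14 + (-26 + 34) = -210*14 + 8 = -2940 + 8 = -2932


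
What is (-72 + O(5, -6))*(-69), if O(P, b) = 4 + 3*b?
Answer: 5934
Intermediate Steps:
(-72 + O(5, -6))*(-69) = (-72 + (4 + 3*(-6)))*(-69) = (-72 + (4 - 18))*(-69) = (-72 - 14)*(-69) = -86*(-69) = 5934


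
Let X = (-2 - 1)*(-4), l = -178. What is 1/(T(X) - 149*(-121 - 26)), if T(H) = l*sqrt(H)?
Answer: 7301/159787067 + 356*sqrt(3)/479361201 ≈ 4.6978e-5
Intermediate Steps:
X = 12 (X = -3*(-4) = 12)
T(H) = -178*sqrt(H)
1/(T(X) - 149*(-121 - 26)) = 1/(-356*sqrt(3) - 149*(-121 - 26)) = 1/(-356*sqrt(3) - 149*(-147)) = 1/(-356*sqrt(3) + 21903) = 1/(21903 - 356*sqrt(3))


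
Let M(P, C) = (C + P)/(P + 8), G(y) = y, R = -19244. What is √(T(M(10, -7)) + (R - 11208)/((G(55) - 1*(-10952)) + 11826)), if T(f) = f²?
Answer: I*√302590527/15222 ≈ 1.1428*I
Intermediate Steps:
M(P, C) = (C + P)/(8 + P)
√(T(M(10, -7)) + (R - 11208)/((G(55) - 1*(-10952)) + 11826)) = √(((-7 + 10)/(8 + 10))² + (-19244 - 11208)/((55 - 1*(-10952)) + 11826)) = √((3/18)² - 30452/((55 + 10952) + 11826)) = √(((1/18)*3)² - 30452/(11007 + 11826)) = √((⅙)² - 30452/22833) = √(1/36 - 30452*1/22833) = √(1/36 - 30452/22833) = √(-39757/30444) = I*√302590527/15222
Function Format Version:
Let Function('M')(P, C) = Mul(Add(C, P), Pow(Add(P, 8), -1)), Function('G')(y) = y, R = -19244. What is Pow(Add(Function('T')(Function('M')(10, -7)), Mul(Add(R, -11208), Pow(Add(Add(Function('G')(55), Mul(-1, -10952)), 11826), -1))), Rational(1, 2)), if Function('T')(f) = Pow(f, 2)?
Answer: Mul(Rational(1, 15222), I, Pow(302590527, Rational(1, 2))) ≈ Mul(1.1428, I)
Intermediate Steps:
Function('M')(P, C) = Mul(Pow(Add(8, P), -1), Add(C, P)) (Function('M')(P, C) = Mul(Add(C, P), Pow(Add(8, P), -1)) = Mul(Pow(Add(8, P), -1), Add(C, P)))
Pow(Add(Function('T')(Function('M')(10, -7)), Mul(Add(R, -11208), Pow(Add(Add(Function('G')(55), Mul(-1, -10952)), 11826), -1))), Rational(1, 2)) = Pow(Add(Pow(Mul(Pow(Add(8, 10), -1), Add(-7, 10)), 2), Mul(Add(-19244, -11208), Pow(Add(Add(55, Mul(-1, -10952)), 11826), -1))), Rational(1, 2)) = Pow(Add(Pow(Mul(Pow(18, -1), 3), 2), Mul(-30452, Pow(Add(Add(55, 10952), 11826), -1))), Rational(1, 2)) = Pow(Add(Pow(Mul(Rational(1, 18), 3), 2), Mul(-30452, Pow(Add(11007, 11826), -1))), Rational(1, 2)) = Pow(Add(Pow(Rational(1, 6), 2), Mul(-30452, Pow(22833, -1))), Rational(1, 2)) = Pow(Add(Rational(1, 36), Mul(-30452, Rational(1, 22833))), Rational(1, 2)) = Pow(Add(Rational(1, 36), Rational(-30452, 22833)), Rational(1, 2)) = Pow(Rational(-39757, 30444), Rational(1, 2)) = Mul(Rational(1, 15222), I, Pow(302590527, Rational(1, 2)))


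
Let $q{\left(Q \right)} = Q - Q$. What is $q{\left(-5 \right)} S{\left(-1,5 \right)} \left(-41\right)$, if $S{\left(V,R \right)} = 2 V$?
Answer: $0$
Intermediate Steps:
$q{\left(Q \right)} = 0$
$q{\left(-5 \right)} S{\left(-1,5 \right)} \left(-41\right) = 0 \cdot 2 \left(-1\right) \left(-41\right) = 0 \left(-2\right) \left(-41\right) = 0 \left(-41\right) = 0$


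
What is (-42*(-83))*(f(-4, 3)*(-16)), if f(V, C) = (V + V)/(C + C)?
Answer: 74368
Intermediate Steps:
f(V, C) = V/C (f(V, C) = (2*V)/((2*C)) = (2*V)*(1/(2*C)) = V/C)
(-42*(-83))*(f(-4, 3)*(-16)) = (-42*(-83))*(-4/3*(-16)) = 3486*(-4*1/3*(-16)) = 3486*(-4/3*(-16)) = 3486*(64/3) = 74368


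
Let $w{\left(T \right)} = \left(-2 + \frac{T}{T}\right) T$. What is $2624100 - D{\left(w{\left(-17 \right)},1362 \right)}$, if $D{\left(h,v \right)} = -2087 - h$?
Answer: $2626204$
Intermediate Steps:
$w{\left(T \right)} = - T$ ($w{\left(T \right)} = \left(-2 + 1\right) T = - T$)
$2624100 - D{\left(w{\left(-17 \right)},1362 \right)} = 2624100 - \left(-2087 - \left(-1\right) \left(-17\right)\right) = 2624100 - \left(-2087 - 17\right) = 2624100 - -2104 = 2624100 + 2104 = 2626204$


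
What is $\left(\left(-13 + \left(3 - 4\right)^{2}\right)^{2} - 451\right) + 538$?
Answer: $231$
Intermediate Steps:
$\left(\left(-13 + \left(3 - 4\right)^{2}\right)^{2} - 451\right) + 538 = \left(\left(-13 + \left(-1\right)^{2}\right)^{2} - 451\right) + 538 = \left(\left(-13 + 1\right)^{2} - 451\right) + 538 = \left(\left(-12\right)^{2} - 451\right) + 538 = \left(144 - 451\right) + 538 = -307 + 538 = 231$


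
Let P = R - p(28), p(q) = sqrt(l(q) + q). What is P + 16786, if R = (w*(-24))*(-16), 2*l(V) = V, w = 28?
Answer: 27538 - sqrt(42) ≈ 27532.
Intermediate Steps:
l(V) = V/2
R = 10752 (R = (28*(-24))*(-16) = -672*(-16) = 10752)
p(q) = sqrt(6)*sqrt(q)/2 (p(q) = sqrt(q/2 + q) = sqrt(3*q/2) = sqrt(6)*sqrt(q)/2)
P = 10752 - sqrt(42) (P = 10752 - sqrt(6)*sqrt(28)/2 = 10752 - sqrt(6)*2*sqrt(7)/2 = 10752 - sqrt(42) ≈ 10746.)
P + 16786 = (10752 - sqrt(42)) + 16786 = 27538 - sqrt(42)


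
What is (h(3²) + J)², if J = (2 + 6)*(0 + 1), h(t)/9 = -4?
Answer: 784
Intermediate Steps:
h(t) = -36 (h(t) = 9*(-4) = -36)
J = 8 (J = 8*1 = 8)
(h(3²) + J)² = (-36 + 8)² = (-28)² = 784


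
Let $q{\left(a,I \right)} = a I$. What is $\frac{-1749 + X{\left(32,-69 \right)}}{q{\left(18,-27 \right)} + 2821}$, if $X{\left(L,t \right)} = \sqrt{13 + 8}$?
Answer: $- \frac{1749}{2335} + \frac{\sqrt{21}}{2335} \approx -0.74707$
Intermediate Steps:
$q{\left(a,I \right)} = I a$
$X{\left(L,t \right)} = \sqrt{21}$
$\frac{-1749 + X{\left(32,-69 \right)}}{q{\left(18,-27 \right)} + 2821} = \frac{-1749 + \sqrt{21}}{\left(-27\right) 18 + 2821} = \frac{-1749 + \sqrt{21}}{-486 + 2821} = \frac{-1749 + \sqrt{21}}{2335} = \left(-1749 + \sqrt{21}\right) \frac{1}{2335} = - \frac{1749}{2335} + \frac{\sqrt{21}}{2335}$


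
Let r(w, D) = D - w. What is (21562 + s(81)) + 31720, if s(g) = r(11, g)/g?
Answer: 4315912/81 ≈ 53283.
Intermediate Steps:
s(g) = (-11 + g)/g (s(g) = (g - 1*11)/g = (g - 11)/g = (-11 + g)/g)
(21562 + s(81)) + 31720 = (21562 + (-11 + 81)/81) + 31720 = (21562 + (1/81)*70) + 31720 = (21562 + 70/81) + 31720 = 1746592/81 + 31720 = 4315912/81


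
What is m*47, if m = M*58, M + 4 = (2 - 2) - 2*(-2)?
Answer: 0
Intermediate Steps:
M = 0 (M = -4 + ((2 - 2) - 2*(-2)) = -4 + (0 + 4) = -4 + 4 = 0)
m = 0 (m = 0*58 = 0)
m*47 = 0*47 = 0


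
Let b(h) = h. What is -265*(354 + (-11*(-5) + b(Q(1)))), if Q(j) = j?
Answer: -108650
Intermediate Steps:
-265*(354 + (-11*(-5) + b(Q(1)))) = -265*(354 + (-11*(-5) + 1)) = -265*(354 + (55 + 1)) = -265*(354 + 56) = -265*410 = -108650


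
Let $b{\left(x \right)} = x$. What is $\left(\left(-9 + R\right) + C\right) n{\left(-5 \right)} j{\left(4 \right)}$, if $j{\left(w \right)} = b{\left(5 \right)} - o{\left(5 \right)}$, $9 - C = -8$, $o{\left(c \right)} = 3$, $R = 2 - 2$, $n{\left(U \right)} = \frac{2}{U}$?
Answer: $- \frac{32}{5} \approx -6.4$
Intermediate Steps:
$R = 0$
$C = 17$ ($C = 9 - -8 = 9 + 8 = 17$)
$j{\left(w \right)} = 2$ ($j{\left(w \right)} = 5 - 3 = 2$)
$\left(\left(-9 + R\right) + C\right) n{\left(-5 \right)} j{\left(4 \right)} = \left(\left(-9 + 0\right) + 17\right) \frac{2}{-5} \cdot 2 = \left(-9 + 17\right) 2 \left(- \frac{1}{5}\right) 2 = 8 \left(- \frac{2}{5}\right) 2 = \left(- \frac{16}{5}\right) 2 = - \frac{32}{5}$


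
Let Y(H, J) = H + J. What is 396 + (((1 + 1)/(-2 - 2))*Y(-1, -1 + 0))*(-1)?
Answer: 395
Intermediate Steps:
396 + (((1 + 1)/(-2 - 2))*Y(-1, -1 + 0))*(-1) = 396 + (((1 + 1)/(-2 - 2))*(-1 + (-1 + 0)))*(-1) = 396 + ((2/(-4))*(-1 - 1))*(-1) = 396 + ((2*(-1/4))*(-2))*(-1) = 396 - 1/2*(-2)*(-1) = 396 + 1*(-1) = 396 - 1 = 395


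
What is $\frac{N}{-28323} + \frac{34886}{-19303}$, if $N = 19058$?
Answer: $- \frac{1355952752}{546718869} \approx -2.4802$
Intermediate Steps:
$\frac{N}{-28323} + \frac{34886}{-19303} = \frac{19058}{-28323} + \frac{34886}{-19303} = 19058 \left(- \frac{1}{28323}\right) + 34886 \left(- \frac{1}{19303}\right) = - \frac{19058}{28323} - \frac{34886}{19303} = - \frac{1355952752}{546718869}$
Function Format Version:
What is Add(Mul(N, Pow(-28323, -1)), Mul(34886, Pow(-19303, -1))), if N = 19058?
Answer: Rational(-1355952752, 546718869) ≈ -2.4802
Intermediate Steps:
Add(Mul(N, Pow(-28323, -1)), Mul(34886, Pow(-19303, -1))) = Add(Mul(19058, Pow(-28323, -1)), Mul(34886, Pow(-19303, -1))) = Add(Mul(19058, Rational(-1, 28323)), Mul(34886, Rational(-1, 19303))) = Add(Rational(-19058, 28323), Rational(-34886, 19303)) = Rational(-1355952752, 546718869)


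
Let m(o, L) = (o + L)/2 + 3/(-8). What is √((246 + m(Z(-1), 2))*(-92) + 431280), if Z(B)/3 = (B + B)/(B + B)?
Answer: √1633810/2 ≈ 639.10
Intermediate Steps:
Z(B) = 3 (Z(B) = 3*((B + B)/(B + B)) = 3*((2*B)/((2*B))) = 3*((2*B)*(1/(2*B))) = 3*1 = 3)
m(o, L) = -3/8 + L/2 + o/2 (m(o, L) = (L + o)*(½) + 3*(-⅛) = (L/2 + o/2) - 3/8 = -3/8 + L/2 + o/2)
√((246 + m(Z(-1), 2))*(-92) + 431280) = √((246 + (-3/8 + (½)*2 + (½)*3))*(-92) + 431280) = √((246 + (-3/8 + 1 + 3/2))*(-92) + 431280) = √((246 + 17/8)*(-92) + 431280) = √((1985/8)*(-92) + 431280) = √(-45655/2 + 431280) = √(816905/2) = √1633810/2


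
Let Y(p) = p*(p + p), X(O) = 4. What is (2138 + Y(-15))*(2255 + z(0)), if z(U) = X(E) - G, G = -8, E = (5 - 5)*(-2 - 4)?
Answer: 5866996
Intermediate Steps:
E = 0 (E = 0*(-6) = 0)
z(U) = 12 (z(U) = 4 - 1*(-8) = 4 + 8 = 12)
Y(p) = 2*p² (Y(p) = p*(2*p) = 2*p²)
(2138 + Y(-15))*(2255 + z(0)) = (2138 + 2*(-15)²)*(2255 + 12) = (2138 + 2*225)*2267 = (2138 + 450)*2267 = 2588*2267 = 5866996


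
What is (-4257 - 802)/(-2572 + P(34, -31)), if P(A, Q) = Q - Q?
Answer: 5059/2572 ≈ 1.9670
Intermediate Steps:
P(A, Q) = 0
(-4257 - 802)/(-2572 + P(34, -31)) = (-4257 - 802)/(-2572 + 0) = -5059/(-2572) = -5059*(-1/2572) = 5059/2572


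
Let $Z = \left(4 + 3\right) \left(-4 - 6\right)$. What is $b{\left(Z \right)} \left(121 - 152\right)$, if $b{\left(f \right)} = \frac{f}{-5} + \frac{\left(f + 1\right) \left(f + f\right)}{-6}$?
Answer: $49476$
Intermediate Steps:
$Z = -70$ ($Z = 7 \left(-10\right) = -70$)
$b{\left(f \right)} = - \frac{f}{5} - \frac{f \left(1 + f\right)}{3}$ ($b{\left(f \right)} = f \left(- \frac{1}{5}\right) + \left(1 + f\right) 2 f \left(- \frac{1}{6}\right) = - \frac{f}{5} + 2 f \left(1 + f\right) \left(- \frac{1}{6}\right) = - \frac{f}{5} - \frac{f \left(1 + f\right)}{3}$)
$b{\left(Z \right)} \left(121 - 152\right) = \left(- \frac{1}{15}\right) \left(-70\right) \left(8 + 5 \left(-70\right)\right) \left(121 - 152\right) = \left(- \frac{1}{15}\right) \left(-70\right) \left(8 - 350\right) \left(-31\right) = \left(- \frac{1}{15}\right) \left(-70\right) \left(-342\right) \left(-31\right) = \left(-1596\right) \left(-31\right) = 49476$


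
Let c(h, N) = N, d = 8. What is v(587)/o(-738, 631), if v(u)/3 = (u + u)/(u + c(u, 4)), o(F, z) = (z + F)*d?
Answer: -587/84316 ≈ -0.0069619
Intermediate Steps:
o(F, z) = 8*F + 8*z (o(F, z) = (z + F)*8 = (F + z)*8 = 8*F + 8*z)
v(u) = 6*u/(4 + u) (v(u) = 3*((u + u)/(u + 4)) = 3*((2*u)/(4 + u)) = 3*(2*u/(4 + u)) = 6*u/(4 + u))
v(587)/o(-738, 631) = (6*587/(4 + 587))/(8*(-738) + 8*631) = (6*587/591)/(-5904 + 5048) = (6*587*(1/591))/(-856) = (1174/197)*(-1/856) = -587/84316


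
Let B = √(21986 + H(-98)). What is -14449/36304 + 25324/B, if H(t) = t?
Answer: -14449/36304 + 6331*√38/228 ≈ 170.77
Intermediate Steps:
B = 24*√38 (B = √(21986 - 98) = √21888 = 24*√38 ≈ 147.95)
-14449/36304 + 25324/B = -14449/36304 + 25324/((24*√38)) = -14449*1/36304 + 25324*(√38/912) = -14449/36304 + 6331*√38/228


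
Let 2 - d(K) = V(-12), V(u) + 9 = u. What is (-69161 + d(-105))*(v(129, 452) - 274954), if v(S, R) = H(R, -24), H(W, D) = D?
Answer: 19011428964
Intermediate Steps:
v(S, R) = -24
V(u) = -9 + u
d(K) = 23 (d(K) = 2 - (-9 - 12) = 2 - 1*(-21) = 2 + 21 = 23)
(-69161 + d(-105))*(v(129, 452) - 274954) = (-69161 + 23)*(-24 - 274954) = -69138*(-274978) = 19011428964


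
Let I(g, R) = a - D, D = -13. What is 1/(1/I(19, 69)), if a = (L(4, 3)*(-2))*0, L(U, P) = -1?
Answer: 13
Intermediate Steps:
a = 0 (a = -1*(-2)*0 = 2*0 = 0)
I(g, R) = 13 (I(g, R) = 0 - 1*(-13) = 0 + 13 = 13)
1/(1/I(19, 69)) = 1/(1/13) = 13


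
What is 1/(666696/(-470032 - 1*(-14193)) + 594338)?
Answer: 455839/270921772886 ≈ 1.6825e-6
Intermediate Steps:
1/(666696/(-470032 - 1*(-14193)) + 594338) = 1/(666696/(-470032 + 14193) + 594338) = 1/(666696/(-455839) + 594338) = 1/(666696*(-1/455839) + 594338) = 1/(-666696/455839 + 594338) = 1/(270921772886/455839) = 455839/270921772886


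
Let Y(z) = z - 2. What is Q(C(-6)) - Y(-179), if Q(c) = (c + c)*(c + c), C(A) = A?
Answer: 325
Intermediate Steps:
Q(c) = 4*c**2 (Q(c) = (2*c)*(2*c) = 4*c**2)
Y(z) = -2 + z
Q(C(-6)) - Y(-179) = 4*(-6)**2 - (-2 - 179) = 4*36 - 1*(-181) = 144 + 181 = 325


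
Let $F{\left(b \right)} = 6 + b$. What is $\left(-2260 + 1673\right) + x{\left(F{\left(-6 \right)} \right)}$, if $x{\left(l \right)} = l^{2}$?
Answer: $-587$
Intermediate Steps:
$\left(-2260 + 1673\right) + x{\left(F{\left(-6 \right)} \right)} = \left(-2260 + 1673\right) + \left(6 - 6\right)^{2} = -587 + 0^{2} = -587 + 0 = -587$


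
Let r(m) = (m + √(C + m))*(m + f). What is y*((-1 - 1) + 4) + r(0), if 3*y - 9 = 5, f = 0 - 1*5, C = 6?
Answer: 28/3 - 5*√6 ≈ -2.9141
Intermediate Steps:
f = -5 (f = 0 - 5 = -5)
y = 14/3 (y = 3 + (⅓)*5 = 3 + 5/3 = 14/3 ≈ 4.6667)
r(m) = (-5 + m)*(m + √(6 + m)) (r(m) = (m + √(6 + m))*(m - 5) = (m + √(6 + m))*(-5 + m) = (-5 + m)*(m + √(6 + m)))
y*((-1 - 1) + 4) + r(0) = 14*((-1 - 1) + 4)/3 + (0² - 5*0 - 5*√(6 + 0) + 0*√(6 + 0)) = 14*(-2 + 4)/3 + (0 + 0 - 5*√6 + 0*√6) = (14/3)*2 + (0 + 0 - 5*√6 + 0) = 28/3 - 5*√6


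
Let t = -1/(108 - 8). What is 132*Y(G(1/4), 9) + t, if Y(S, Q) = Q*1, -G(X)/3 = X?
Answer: 118799/100 ≈ 1188.0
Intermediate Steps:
G(X) = -3*X
Y(S, Q) = Q
t = -1/100 ≈ -0.010000
132*Y(G(1/4), 9) + t = 132*9 - 1/100 = 1188 - 1/100 = 118799/100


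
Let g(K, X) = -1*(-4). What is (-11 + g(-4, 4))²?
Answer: 49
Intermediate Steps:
g(K, X) = 4
(-11 + g(-4, 4))² = (-11 + 4)² = (-7)² = 49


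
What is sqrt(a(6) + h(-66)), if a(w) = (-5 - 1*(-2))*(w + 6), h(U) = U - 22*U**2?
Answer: I*sqrt(95934) ≈ 309.73*I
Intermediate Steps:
a(w) = -18 - 3*w (a(w) = (-5 + 2)*(6 + w) = -3*(6 + w) = -18 - 3*w)
sqrt(a(6) + h(-66)) = sqrt((-18 - 3*6) - 66*(1 - 22*(-66))) = sqrt((-18 - 18) - 66*(1 + 1452)) = sqrt(-36 - 66*1453) = sqrt(-36 - 95898) = sqrt(-95934) = I*sqrt(95934)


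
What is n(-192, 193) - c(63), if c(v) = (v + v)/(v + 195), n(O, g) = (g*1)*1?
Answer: 8278/43 ≈ 192.51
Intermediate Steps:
n(O, g) = g (n(O, g) = g*1 = g)
c(v) = 2*v/(195 + v) (c(v) = (2*v)/(195 + v) = 2*v/(195 + v))
n(-192, 193) - c(63) = 193 - 2*63/(195 + 63) = 193 - 2*63/258 = 193 - 1*21/43 = 193 - 21/43 = 8278/43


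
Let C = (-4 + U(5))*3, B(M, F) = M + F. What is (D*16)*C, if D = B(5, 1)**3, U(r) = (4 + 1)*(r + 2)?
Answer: 321408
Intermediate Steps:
B(M, F) = F + M
U(r) = 10 + 5*r (U(r) = 5*(2 + r) = 10 + 5*r)
C = 93 (C = (-4 + (10 + 5*5))*3 = (-4 + (10 + 25))*3 = (-4 + 35)*3 = 31*3 = 93)
D = 216 (D = (1 + 5)**3 = 6**3 = 216)
(D*16)*C = (216*16)*93 = 3456*93 = 321408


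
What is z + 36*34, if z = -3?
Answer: 1221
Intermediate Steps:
z + 36*34 = -3 + 36*34 = -3 + 1224 = 1221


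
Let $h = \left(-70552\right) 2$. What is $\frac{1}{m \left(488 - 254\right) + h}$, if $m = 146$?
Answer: $- \frac{1}{106940} \approx -9.351 \cdot 10^{-6}$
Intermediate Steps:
$h = -141104$
$\frac{1}{m \left(488 - 254\right) + h} = \frac{1}{146 \left(488 - 254\right) - 141104} = \frac{1}{146 \cdot 234 - 141104} = \frac{1}{34164 - 141104} = \frac{1}{-106940} = - \frac{1}{106940}$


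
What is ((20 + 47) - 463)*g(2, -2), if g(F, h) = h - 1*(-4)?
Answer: -792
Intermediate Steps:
g(F, h) = 4 + h (g(F, h) = h + 4 = 4 + h)
((20 + 47) - 463)*g(2, -2) = ((20 + 47) - 463)*(4 - 2) = (67 - 463)*2 = -396*2 = -792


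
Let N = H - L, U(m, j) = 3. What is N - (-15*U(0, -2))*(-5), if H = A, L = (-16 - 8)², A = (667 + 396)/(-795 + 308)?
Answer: -391150/487 ≈ -803.18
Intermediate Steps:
A = -1063/487 (A = 1063/(-487) = 1063*(-1/487) = -1063/487 ≈ -2.1828)
L = 576 (L = (-24)² = 576)
H = -1063/487 ≈ -2.1828
N = -281575/487 (N = -1063/487 - 1*576 = -1063/487 - 576 = -281575/487 ≈ -578.18)
N - (-15*U(0, -2))*(-5) = -281575/487 - (-15*3)*(-5) = -281575/487 - (-45)*(-5) = -281575/487 - 1*225 = -281575/487 - 225 = -391150/487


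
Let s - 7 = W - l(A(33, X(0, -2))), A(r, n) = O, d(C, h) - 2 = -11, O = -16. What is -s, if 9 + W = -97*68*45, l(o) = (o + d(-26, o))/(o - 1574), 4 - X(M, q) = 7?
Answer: 94389401/318 ≈ 2.9682e+5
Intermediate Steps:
d(C, h) = -9 (d(C, h) = 2 - 11 = -9)
X(M, q) = -3 (X(M, q) = 4 - 1*7 = 4 - 7 = -3)
A(r, n) = -16
l(o) = (-9 + o)/(-1574 + o) (l(o) = (o - 9)/(o - 1574) = (-9 + o)/(-1574 + o))
W = -296829 (W = -9 - 97*68*45 = -9 - 6596*45 = -9 - 296820 = -296829)
s = -94389401/318 (s = 7 + (-296829 - (-9 - 16)/(-1574 - 16)) = 7 + (-296829 - (-25)/(-1590)) = 7 + (-296829 - (-1)*(-25)/1590) = 7 + (-296829 - 1*5/318) = 7 + (-296829 - 5/318) = 7 - 94391627/318 = -94389401/318 ≈ -2.9682e+5)
-s = -1*(-94389401/318) = 94389401/318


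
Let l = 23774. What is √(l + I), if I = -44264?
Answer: I*√20490 ≈ 143.14*I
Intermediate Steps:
√(l + I) = √(23774 - 44264) = √(-20490) = I*√20490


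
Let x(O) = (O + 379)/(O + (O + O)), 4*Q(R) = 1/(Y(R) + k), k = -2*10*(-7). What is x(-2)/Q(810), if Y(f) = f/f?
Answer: -35438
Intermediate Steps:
Y(f) = 1
k = 140 (k = -20*(-7) = 140)
Q(R) = 1/564 (Q(R) = 1/(4*(1 + 140)) = (¼)/141 = (¼)*(1/141) = 1/564)
x(O) = (379 + O)/(3*O) (x(O) = (379 + O)/(O + 2*O) = (379 + O)/((3*O)) = (379 + O)*(1/(3*O)) = (379 + O)/(3*O))
x(-2)/Q(810) = ((⅓)*(379 - 2)/(-2))/(1/564) = ((⅓)*(-½)*377)*564 = -377/6*564 = -35438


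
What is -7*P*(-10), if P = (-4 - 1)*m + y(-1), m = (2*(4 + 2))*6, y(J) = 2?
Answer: -25060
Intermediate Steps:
m = 72 (m = (2*6)*6 = 12*6 = 72)
P = -358 (P = (-4 - 1)*72 + 2 = -5*72 + 2 = -360 + 2 = -358)
-7*P*(-10) = -7*(-358)*(-10) = 2506*(-10) = -25060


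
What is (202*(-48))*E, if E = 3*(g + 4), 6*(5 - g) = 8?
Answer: -223008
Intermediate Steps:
g = 11/3 (g = 5 - 1/6*8 = 5 - 4/3 = 11/3 ≈ 3.6667)
E = 23 (E = 3*(11/3 + 4) = 3*(23/3) = 23)
(202*(-48))*E = (202*(-48))*23 = -9696*23 = -223008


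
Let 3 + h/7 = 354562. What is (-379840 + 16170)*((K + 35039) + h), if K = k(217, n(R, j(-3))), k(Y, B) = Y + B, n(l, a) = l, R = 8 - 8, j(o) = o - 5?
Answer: -915418850230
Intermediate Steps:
j(o) = -5 + o
h = 2481913 (h = -21 + 7*354562 = -21 + 2481934 = 2481913)
R = 0
k(Y, B) = B + Y
K = 217 (K = 0 + 217 = 217)
(-379840 + 16170)*((K + 35039) + h) = (-379840 + 16170)*((217 + 35039) + 2481913) = -363670*(35256 + 2481913) = -363670*2517169 = -915418850230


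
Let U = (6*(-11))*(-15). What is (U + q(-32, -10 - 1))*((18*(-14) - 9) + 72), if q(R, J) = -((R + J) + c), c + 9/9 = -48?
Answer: -204498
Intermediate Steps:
c = -49 (c = -1 - 48 = -49)
U = 990 (U = -66*(-15) = 990)
q(R, J) = 49 - J - R (q(R, J) = -((R + J) - 49) = -((J + R) - 49) = -(-49 + J + R) = 49 - J - R)
(U + q(-32, -10 - 1))*((18*(-14) - 9) + 72) = (990 + (49 - (-10 - 1) - 1*(-32)))*((18*(-14) - 9) + 72) = (990 + (49 - 1*(-11) + 32))*((-252 - 9) + 72) = (990 + (49 + 11 + 32))*(-261 + 72) = (990 + 92)*(-189) = 1082*(-189) = -204498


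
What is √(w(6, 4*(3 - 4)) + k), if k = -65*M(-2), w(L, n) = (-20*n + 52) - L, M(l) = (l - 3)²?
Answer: I*√1499 ≈ 38.717*I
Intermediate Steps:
M(l) = (-3 + l)²
w(L, n) = 52 - L - 20*n (w(L, n) = (52 - 20*n) - L = 52 - L - 20*n)
k = -1625 (k = -65*(-3 - 2)² = -65*(-5)² = -65*25 = -1625)
√(w(6, 4*(3 - 4)) + k) = √((52 - 1*6 - 80*(3 - 4)) - 1625) = √((52 - 6 - 80*(-1)) - 1625) = √((52 - 6 - 20*(-4)) - 1625) = √((52 - 6 + 80) - 1625) = √(126 - 1625) = √(-1499) = I*√1499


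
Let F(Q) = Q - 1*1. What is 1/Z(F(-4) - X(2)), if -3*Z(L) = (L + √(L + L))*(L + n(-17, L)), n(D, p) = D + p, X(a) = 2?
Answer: -1/93 - I*√14/651 ≈ -0.010753 - 0.0057476*I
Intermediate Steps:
F(Q) = -1 + Q (F(Q) = Q - 1 = -1 + Q)
Z(L) = -(-17 + 2*L)*(L + √2*√L)/3 (Z(L) = -(L + √(L + L))*(L + (-17 + L))/3 = -(L + √(2*L))*(-17 + 2*L)/3 = -(L + √2*√L)*(-17 + 2*L)/3 = -(-17 + 2*L)*(L + √2*√L)/3)
1/Z(F(-4) - X(2)) = 1/(-((-1 - 4) - 1*2)²/3 - ((-1 - 4) - 1*2)*(-17 + ((-1 - 4) - 1*2))/3 - √2*((-1 - 4) - 1*2)^(3/2)/3 - √2*√((-1 - 4) - 1*2)*(-17 + ((-1 - 4) - 1*2))/3) = 1/(-(-5 - 2)²/3 - (-5 - 2)*(-17 + (-5 - 2))/3 - √2*(-5 - 2)^(3/2)/3 - √2*√(-5 - 2)*(-17 + (-5 - 2))/3) = 1/(-⅓*(-7)² - ⅓*(-7)*(-17 - 7) - √2*(-7)^(3/2)/3 - √2*√(-7)*(-17 - 7)/3) = 1/(-⅓*49 - ⅓*(-7)*(-24) - √2*(-7*I*√7)/3 - ⅓*√2*I*√7*(-24)) = 1/(-49/3 - 56 + 7*I*√14/3 + 8*I*√14) = 1/(-217/3 + 31*I*√14/3)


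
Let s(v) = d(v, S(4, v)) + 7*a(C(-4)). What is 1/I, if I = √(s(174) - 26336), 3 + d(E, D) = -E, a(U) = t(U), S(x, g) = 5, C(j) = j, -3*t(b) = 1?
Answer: -I*√238638/79546 ≈ -0.0061412*I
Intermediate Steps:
t(b) = -⅓ (t(b) = -⅓*1 = -⅓)
a(U) = -⅓
d(E, D) = -3 - E
s(v) = -16/3 - v (s(v) = (-3 - v) + 7*(-⅓) = (-3 - v) - 7/3 = -16/3 - v)
I = I*√238638/3 (I = √((-16/3 - 1*174) - 26336) = √((-16/3 - 174) - 26336) = √(-538/3 - 26336) = √(-79546/3) = I*√238638/3 ≈ 162.84*I)
1/I = 1/(I*√238638/3) = -I*√238638/79546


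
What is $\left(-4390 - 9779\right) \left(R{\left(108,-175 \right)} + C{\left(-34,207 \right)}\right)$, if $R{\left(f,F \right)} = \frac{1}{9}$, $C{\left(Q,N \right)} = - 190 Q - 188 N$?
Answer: $\frac{1379602469}{3} \approx 4.5987 \cdot 10^{8}$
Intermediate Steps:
$R{\left(f,F \right)} = \frac{1}{9}$
$\left(-4390 - 9779\right) \left(R{\left(108,-175 \right)} + C{\left(-34,207 \right)}\right) = \left(-4390 - 9779\right) \left(\frac{1}{9} - 32456\right) = - 14169 \left(\frac{1}{9} + \left(6460 - 38916\right)\right) = - 14169 \left(\frac{1}{9} - 32456\right) = \left(-14169\right) \left(- \frac{292103}{9}\right) = \frac{1379602469}{3}$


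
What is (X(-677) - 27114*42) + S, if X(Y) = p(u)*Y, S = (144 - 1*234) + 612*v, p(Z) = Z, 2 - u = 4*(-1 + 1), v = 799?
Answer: -651244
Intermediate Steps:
u = 2 (u = 2 - 4*(-1 + 1) = 2 - 4*0 = 2 - 1*0 = 2 + 0 = 2)
S = 488898 (S = (144 - 1*234) + 612*799 = (144 - 234) + 488988 = -90 + 488988 = 488898)
X(Y) = 2*Y
(X(-677) - 27114*42) + S = (2*(-677) - 27114*42) + 488898 = (-1354 - 1138788) + 488898 = -1140142 + 488898 = -651244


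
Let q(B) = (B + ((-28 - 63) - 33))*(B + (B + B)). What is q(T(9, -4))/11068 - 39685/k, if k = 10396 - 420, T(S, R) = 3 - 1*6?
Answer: -106957753/27603592 ≈ -3.8748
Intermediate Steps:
T(S, R) = -3 (T(S, R) = 3 - 6 = -3)
k = 9976
q(B) = 3*B*(-124 + B) (q(B) = (B + (-91 - 33))*(B + 2*B) = (B - 124)*(3*B) = (-124 + B)*(3*B) = 3*B*(-124 + B))
q(T(9, -4))/11068 - 39685/k = (3*(-3)*(-124 - 3))/11068 - 39685/9976 = (3*(-3)*(-127))*(1/11068) - 39685*1/9976 = 1143*(1/11068) - 39685/9976 = 1143/11068 - 39685/9976 = -106957753/27603592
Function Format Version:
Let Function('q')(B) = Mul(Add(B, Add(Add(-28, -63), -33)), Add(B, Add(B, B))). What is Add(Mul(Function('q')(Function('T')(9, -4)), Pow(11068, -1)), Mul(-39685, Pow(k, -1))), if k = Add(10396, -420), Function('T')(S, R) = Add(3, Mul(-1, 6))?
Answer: Rational(-106957753, 27603592) ≈ -3.8748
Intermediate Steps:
Function('T')(S, R) = -3 (Function('T')(S, R) = Add(3, -6) = -3)
k = 9976
Function('q')(B) = Mul(3, B, Add(-124, B)) (Function('q')(B) = Mul(Add(B, Add(-91, -33)), Add(B, Mul(2, B))) = Mul(Add(B, -124), Mul(3, B)) = Mul(Add(-124, B), Mul(3, B)) = Mul(3, B, Add(-124, B)))
Add(Mul(Function('q')(Function('T')(9, -4)), Pow(11068, -1)), Mul(-39685, Pow(k, -1))) = Add(Mul(Mul(3, -3, Add(-124, -3)), Pow(11068, -1)), Mul(-39685, Pow(9976, -1))) = Add(Mul(Mul(3, -3, -127), Rational(1, 11068)), Mul(-39685, Rational(1, 9976))) = Add(Mul(1143, Rational(1, 11068)), Rational(-39685, 9976)) = Add(Rational(1143, 11068), Rational(-39685, 9976)) = Rational(-106957753, 27603592)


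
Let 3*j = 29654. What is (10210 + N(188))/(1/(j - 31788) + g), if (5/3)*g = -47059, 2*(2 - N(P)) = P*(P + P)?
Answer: 1651423720/1855348137 ≈ 0.89009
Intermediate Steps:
N(P) = 2 - P² (N(P) = 2 - P*(P + P)/2 = 2 - P*2*P/2 = 2 - P²)
g = -141177/5 (g = (⅗)*(-47059) = -141177/5 ≈ -28235.)
j = 29654/3 (j = (⅓)*29654 = 29654/3 ≈ 9884.7)
(10210 + N(188))/(1/(j - 31788) + g) = (10210 + (2 - 1*188²))/(1/(29654/3 - 31788) - 141177/5) = (10210 + (2 - 1*35344))/(1/(-65710/3) - 141177/5) = (10210 + (2 - 35344))/(-3/65710 - 141177/5) = (10210 - 35342)/(-1855348137/65710) = -25132*(-65710/1855348137) = 1651423720/1855348137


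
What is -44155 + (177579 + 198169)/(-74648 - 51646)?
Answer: -2788443659/63147 ≈ -44158.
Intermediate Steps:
-44155 + (177579 + 198169)/(-74648 - 51646) = -44155 + 375748/(-126294) = -44155 + 375748*(-1/126294) = -44155 - 187874/63147 = -2788443659/63147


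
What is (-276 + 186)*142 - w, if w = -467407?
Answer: 454627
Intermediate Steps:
(-276 + 186)*142 - w = (-276 + 186)*142 - 1*(-467407) = -90*142 + 467407 = -12780 + 467407 = 454627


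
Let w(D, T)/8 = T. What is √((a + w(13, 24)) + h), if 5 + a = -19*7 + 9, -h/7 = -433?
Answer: √3094 ≈ 55.624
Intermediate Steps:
h = 3031 (h = -7*(-433) = 3031)
a = -129 (a = -5 + (-19*7 + 9) = -5 + (-133 + 9) = -5 - 124 = -129)
w(D, T) = 8*T
√((a + w(13, 24)) + h) = √((-129 + 8*24) + 3031) = √((-129 + 192) + 3031) = √(63 + 3031) = √3094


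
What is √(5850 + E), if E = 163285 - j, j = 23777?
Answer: √145358 ≈ 381.26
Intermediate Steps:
E = 139508 (E = 163285 - 1*23777 = 163285 - 23777 = 139508)
√(5850 + E) = √(5850 + 139508) = √145358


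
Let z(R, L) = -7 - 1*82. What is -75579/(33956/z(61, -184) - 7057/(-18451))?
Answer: 41370407827/208631361 ≈ 198.29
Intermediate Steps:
z(R, L) = -89 (z(R, L) = -7 - 82 = -89)
-75579/(33956/z(61, -184) - 7057/(-18451)) = -75579/(33956/(-89) - 7057/(-18451)) = -75579/(33956*(-1/89) - 7057*(-1/18451)) = -75579/(-33956/89 + 7057/18451) = -75579/(-625894083/1642139) = -75579*(-1642139/625894083) = 41370407827/208631361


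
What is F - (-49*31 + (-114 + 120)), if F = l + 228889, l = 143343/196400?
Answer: 45251096143/196400 ≈ 2.3040e+5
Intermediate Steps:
l = 143343/196400 (l = 143343*(1/196400) = 143343/196400 ≈ 0.72985)
F = 44953942943/196400 (F = 143343/196400 + 228889 = 44953942943/196400 ≈ 2.2889e+5)
F - (-49*31 + (-114 + 120)) = 44953942943/196400 - (-49*31 + (-114 + 120)) = 44953942943/196400 - (-1519 + 6) = 44953942943/196400 - 1*(-1513) = 44953942943/196400 + 1513 = 45251096143/196400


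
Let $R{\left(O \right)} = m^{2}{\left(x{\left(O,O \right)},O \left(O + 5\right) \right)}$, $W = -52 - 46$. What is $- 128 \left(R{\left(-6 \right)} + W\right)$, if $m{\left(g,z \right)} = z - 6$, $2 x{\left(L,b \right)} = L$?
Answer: $12544$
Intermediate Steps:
$W = -98$
$x{\left(L,b \right)} = \frac{L}{2}$
$m{\left(g,z \right)} = -6 + z$ ($m{\left(g,z \right)} = z - 6 = -6 + z$)
$R{\left(O \right)} = \left(-6 + O \left(5 + O\right)\right)^{2}$ ($R{\left(O \right)} = \left(-6 + O \left(O + 5\right)\right)^{2} = \left(-6 + O \left(5 + O\right)\right)^{2}$)
$- 128 \left(R{\left(-6 \right)} + W\right) = - 128 \left(\left(-6 - 6 \left(5 - 6\right)\right)^{2} - 98\right) = - 128 \left(\left(-6 - -6\right)^{2} - 98\right) = - 128 \left(\left(-6 + 6\right)^{2} - 98\right) = - 128 \left(0^{2} - 98\right) = - 128 \left(0 - 98\right) = \left(-128\right) \left(-98\right) = 12544$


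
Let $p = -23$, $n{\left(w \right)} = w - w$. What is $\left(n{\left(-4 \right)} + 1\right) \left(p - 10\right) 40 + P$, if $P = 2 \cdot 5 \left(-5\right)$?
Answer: $-1370$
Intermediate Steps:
$n{\left(w \right)} = 0$
$P = -50$ ($P = 10 \left(-5\right) = -50$)
$\left(n{\left(-4 \right)} + 1\right) \left(p - 10\right) 40 + P = \left(0 + 1\right) \left(-23 - 10\right) 40 - 50 = 1 \left(-33\right) 40 - 50 = \left(-33\right) 40 - 50 = -1320 - 50 = -1370$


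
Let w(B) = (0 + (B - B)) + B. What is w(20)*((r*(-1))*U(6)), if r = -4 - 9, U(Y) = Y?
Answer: 1560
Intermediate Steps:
r = -13
w(B) = B (w(B) = (0 + 0) + B = 0 + B = B)
w(20)*((r*(-1))*U(6)) = 20*(-13*(-1)*6) = 20*(13*6) = 20*78 = 1560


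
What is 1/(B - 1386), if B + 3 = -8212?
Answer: -1/9601 ≈ -0.00010416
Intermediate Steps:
B = -8215 (B = -3 - 8212 = -8215)
1/(B - 1386) = 1/(-8215 - 1386) = 1/(-9601) = -1/9601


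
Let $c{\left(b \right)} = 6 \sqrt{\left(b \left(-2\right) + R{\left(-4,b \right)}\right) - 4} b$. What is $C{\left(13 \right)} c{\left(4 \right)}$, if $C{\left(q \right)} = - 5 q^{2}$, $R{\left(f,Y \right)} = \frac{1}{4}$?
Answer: $- 10140 i \sqrt{47} \approx - 69516.0 i$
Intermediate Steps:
$R{\left(f,Y \right)} = \frac{1}{4}$
$c{\left(b \right)} = 6 b \sqrt{- \frac{15}{4} - 2 b}$ ($c{\left(b \right)} = 6 \sqrt{\left(b \left(-2\right) + \frac{1}{4}\right) - 4} b = 6 \sqrt{\left(- 2 b + \frac{1}{4}\right) - 4} b = 6 \sqrt{\left(\frac{1}{4} - 2 b\right) - 4} b = 6 \sqrt{- \frac{15}{4} - 2 b} b = 6 b \sqrt{- \frac{15}{4} - 2 b}$)
$C{\left(13 \right)} c{\left(4 \right)} = - 5 \cdot 13^{2} \cdot 3 \cdot 4 \sqrt{-15 - 32} = \left(-5\right) 169 \cdot 3 \cdot 4 \sqrt{-15 - 32} = - 845 \cdot 3 \cdot 4 \sqrt{-47} = - 845 \cdot 3 \cdot 4 i \sqrt{47} = - 845 \cdot 12 i \sqrt{47} = - 10140 i \sqrt{47}$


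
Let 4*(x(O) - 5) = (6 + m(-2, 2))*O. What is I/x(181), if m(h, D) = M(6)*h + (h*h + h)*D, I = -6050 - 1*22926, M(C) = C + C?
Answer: 57952/1257 ≈ 46.103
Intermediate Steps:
M(C) = 2*C
I = -28976 (I = -6050 - 22926 = -28976)
m(h, D) = 12*h + D*(h + h**2) (m(h, D) = (2*6)*h + (h*h + h)*D = 12*h + (h**2 + h)*D = 12*h + (h + h**2)*D = 12*h + D*(h + h**2))
x(O) = 5 - 7*O/2 (x(O) = 5 + ((6 - 2*(12 + 2 + 2*(-2)))*O)/4 = 5 + ((6 - 2*(12 + 2 - 4))*O)/4 = 5 + ((6 - 2*10)*O)/4 = 5 + ((6 - 20)*O)/4 = 5 + (-14*O)/4 = 5 - 7*O/2)
I/x(181) = -28976/(5 - 7/2*181) = -28976/(5 - 1267/2) = -28976/(-1257/2) = -28976*(-2/1257) = 57952/1257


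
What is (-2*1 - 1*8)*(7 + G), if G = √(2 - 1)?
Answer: -80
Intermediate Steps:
G = 1 (G = √1 = 1)
(-2*1 - 1*8)*(7 + G) = (-2*1 - 1*8)*(7 + 1) = (-2 - 8)*8 = -10*8 = -80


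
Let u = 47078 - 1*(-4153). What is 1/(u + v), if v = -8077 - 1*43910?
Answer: -1/756 ≈ -0.0013228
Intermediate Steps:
u = 51231 (u = 47078 + 4153 = 51231)
v = -51987 (v = -8077 - 43910 = -51987)
1/(u + v) = 1/(51231 - 51987) = 1/(-756) = -1/756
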